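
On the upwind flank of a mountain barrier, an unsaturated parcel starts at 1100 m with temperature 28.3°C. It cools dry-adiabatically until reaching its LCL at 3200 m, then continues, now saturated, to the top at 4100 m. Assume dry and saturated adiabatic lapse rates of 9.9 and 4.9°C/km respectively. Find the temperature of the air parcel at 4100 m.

3.1°C

Dry to 3200 m: -9.9 × 2.1 km = -20.79°C, so T = 7.51°C.
Saturated to 4100 m: -4.9 × 0.9 km = -4.41°C, so T = 3.1°C.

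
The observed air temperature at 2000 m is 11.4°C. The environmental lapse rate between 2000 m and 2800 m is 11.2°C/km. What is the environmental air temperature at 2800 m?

2000 → 2800 m (environmental, 11.2°C/km): ΔT = -11.2 × 0.8 = -8.96°C → T = 2.44°C

2.44°C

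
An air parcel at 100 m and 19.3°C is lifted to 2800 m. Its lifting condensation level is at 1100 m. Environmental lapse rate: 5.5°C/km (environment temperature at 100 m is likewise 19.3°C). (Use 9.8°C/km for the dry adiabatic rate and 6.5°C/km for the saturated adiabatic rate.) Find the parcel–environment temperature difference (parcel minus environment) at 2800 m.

-6°C (parcel cooler than environment)

Parcel:
  100 → 1100 m (dry, 9.8°C/km): ΔT = -9.8 × 1 = -9.8°C → T = 9.5°C
  1100 → 2800 m (saturated, 6.5°C/km): ΔT = -6.5 × 1.7 = -11.05°C → T = -1.55°C
Environment:
  100 → 2800 m (environment, 5.5°C/km): ΔT = -5.5 × 2.7 = -14.85°C → T = 4.45°C
T_parcel − T_env = -1.55 − 4.45 = -6°C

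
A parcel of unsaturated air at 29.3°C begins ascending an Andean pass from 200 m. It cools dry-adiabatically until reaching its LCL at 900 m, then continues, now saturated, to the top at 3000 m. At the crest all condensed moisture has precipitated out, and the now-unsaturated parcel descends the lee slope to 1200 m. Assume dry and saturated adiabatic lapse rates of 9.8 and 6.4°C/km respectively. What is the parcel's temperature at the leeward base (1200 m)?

200–900 m, dry: Δz = 0.7 km ⇒ ΔT = -6.86°C; T = 22.44°C
900–3000 m, saturated: Δz = 2.1 km ⇒ ΔT = -13.44°C; T = 9°C
3000–1200 m, dry descent: Δz = 1.8 km ⇒ ΔT = +17.64°C; T = 26.64°C

26.64°C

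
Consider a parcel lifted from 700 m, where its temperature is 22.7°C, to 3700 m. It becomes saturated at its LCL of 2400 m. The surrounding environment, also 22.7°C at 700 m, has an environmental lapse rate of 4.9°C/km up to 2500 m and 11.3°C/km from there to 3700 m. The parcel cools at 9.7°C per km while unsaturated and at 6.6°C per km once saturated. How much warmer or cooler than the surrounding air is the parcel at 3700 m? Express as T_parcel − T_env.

Parcel:
  Dry to 2400 m: -9.7 × 1.7 km = -16.49°C, so T = 6.21°C.
  Saturated to 3700 m: -6.6 × 1.3 km = -8.58°C, so T = -2.37°C.
Environment:
  Environment, lower layer to 2500 m: -4.9 × 1.8 km = -8.82°C, so T = 13.88°C.
  Environment, upper layer to 3700 m: -11.3 × 1.2 km = -13.56°C, so T = 0.32°C.
T_parcel − T_env = -2.37 − 0.32 = -2.69°C

-2.69°C (parcel cooler than environment)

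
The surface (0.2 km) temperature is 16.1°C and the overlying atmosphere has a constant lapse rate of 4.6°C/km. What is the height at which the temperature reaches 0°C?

Height above start = (16.1 − 0) / 4.6 = 3.5 km
Altitude = 200 m + 3500 m = 3700 m

3.7 km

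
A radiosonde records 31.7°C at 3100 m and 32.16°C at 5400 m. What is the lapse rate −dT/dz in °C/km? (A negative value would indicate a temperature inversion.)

Γ = −ΔT/Δz = (31.7 − 32.16) / (5400 − 3100) m
  = -0.46°C / 2.3 km = -0.2°C/km

-0.2°C/km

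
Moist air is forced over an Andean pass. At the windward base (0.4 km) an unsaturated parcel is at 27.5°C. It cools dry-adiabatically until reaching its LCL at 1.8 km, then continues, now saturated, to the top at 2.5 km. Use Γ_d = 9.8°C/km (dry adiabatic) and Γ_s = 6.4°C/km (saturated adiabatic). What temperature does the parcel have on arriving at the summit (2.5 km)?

9.3°C

400–1800 m, dry: Δz = 1.4 km ⇒ ΔT = -13.72°C; T = 13.78°C
1800–2500 m, saturated: Δz = 0.7 km ⇒ ΔT = -4.48°C; T = 9.3°C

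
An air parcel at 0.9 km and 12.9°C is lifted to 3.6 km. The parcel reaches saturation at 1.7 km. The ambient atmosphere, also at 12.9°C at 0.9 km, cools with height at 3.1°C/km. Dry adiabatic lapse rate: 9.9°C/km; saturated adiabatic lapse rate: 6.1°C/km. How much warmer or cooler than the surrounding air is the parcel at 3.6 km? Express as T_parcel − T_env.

-11.14°C (parcel cooler than environment)

Parcel:
  From 900 m to 1700 m (dry): cools by 9.9 × 0.8 = 7.92°C, giving 4.98°C.
  From 1700 m to 3600 m (saturated): cools by 6.1 × 1.9 = 11.59°C, giving -6.61°C.
Environment:
  From 900 m to 3600 m (environment): cools by 3.1 × 2.7 = 8.37°C, giving 4.53°C.
T_parcel − T_env = -6.61 − 4.53 = -11.14°C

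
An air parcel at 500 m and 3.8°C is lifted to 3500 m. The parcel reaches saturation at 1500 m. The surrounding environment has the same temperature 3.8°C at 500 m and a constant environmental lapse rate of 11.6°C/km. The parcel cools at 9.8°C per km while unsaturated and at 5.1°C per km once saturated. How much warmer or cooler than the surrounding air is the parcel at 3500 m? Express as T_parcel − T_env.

+14.8°C (parcel warmer than environment)

Parcel:
  From 500 m to 1500 m (dry): cools by 9.8 × 1 = 9.8°C, giving -6°C.
  From 1500 m to 3500 m (saturated): cools by 5.1 × 2 = 10.2°C, giving -16.2°C.
Environment:
  From 500 m to 3500 m (environment): cools by 11.6 × 3 = 34.8°C, giving -31°C.
T_parcel − T_env = -16.2 − (-31) = +14.8°C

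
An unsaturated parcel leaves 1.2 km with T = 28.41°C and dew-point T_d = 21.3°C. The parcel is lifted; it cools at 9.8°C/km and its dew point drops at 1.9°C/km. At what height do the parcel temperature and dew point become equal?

T and T_d converge at 9.8 − 1.9 = 7.9°C per km
Height above start = (28.41 − 21.3) / 7.9 = 0.9 km
LCL altitude = 1200 m + 900 m = 2100 m

2.1 km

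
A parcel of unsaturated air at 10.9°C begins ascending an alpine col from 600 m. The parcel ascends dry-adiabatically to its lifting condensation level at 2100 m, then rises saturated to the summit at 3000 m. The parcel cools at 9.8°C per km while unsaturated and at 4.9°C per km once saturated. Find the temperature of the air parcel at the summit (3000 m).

Dry to 2100 m: -9.8 × 1.5 km = -14.7°C, so T = -3.8°C.
Saturated to 3000 m: -4.9 × 0.9 km = -4.41°C, so T = -8.21°C.

-8.21°C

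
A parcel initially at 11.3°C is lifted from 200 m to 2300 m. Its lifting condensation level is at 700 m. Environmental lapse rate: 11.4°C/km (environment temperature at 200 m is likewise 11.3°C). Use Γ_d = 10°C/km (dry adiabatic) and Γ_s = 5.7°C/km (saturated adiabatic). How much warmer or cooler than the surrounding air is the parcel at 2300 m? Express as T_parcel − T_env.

+9.82°C (parcel warmer than environment)

Parcel:
  From 200 m to 700 m (dry): cools by 10 × 0.5 = 5°C, giving 6.3°C.
  From 700 m to 2300 m (saturated): cools by 5.7 × 1.6 = 9.12°C, giving -2.82°C.
Environment:
  From 200 m to 2300 m (environment): cools by 11.4 × 2.1 = 23.94°C, giving -12.64°C.
T_parcel − T_env = -2.82 − (-12.64) = +9.82°C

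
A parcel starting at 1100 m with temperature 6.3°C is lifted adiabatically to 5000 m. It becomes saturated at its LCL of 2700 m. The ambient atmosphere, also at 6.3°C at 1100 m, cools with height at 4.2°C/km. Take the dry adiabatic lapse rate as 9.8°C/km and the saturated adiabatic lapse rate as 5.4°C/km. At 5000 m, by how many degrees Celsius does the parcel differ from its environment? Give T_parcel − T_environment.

-11.72°C (parcel cooler than environment)

Parcel:
  From 1100 m to 2700 m (dry): cools by 9.8 × 1.6 = 15.68°C, giving -9.38°C.
  From 2700 m to 5000 m (saturated): cools by 5.4 × 2.3 = 12.42°C, giving -21.8°C.
Environment:
  From 1100 m to 5000 m (environment): cools by 4.2 × 3.9 = 16.38°C, giving -10.08°C.
T_parcel − T_env = -21.8 − (-10.08) = -11.72°C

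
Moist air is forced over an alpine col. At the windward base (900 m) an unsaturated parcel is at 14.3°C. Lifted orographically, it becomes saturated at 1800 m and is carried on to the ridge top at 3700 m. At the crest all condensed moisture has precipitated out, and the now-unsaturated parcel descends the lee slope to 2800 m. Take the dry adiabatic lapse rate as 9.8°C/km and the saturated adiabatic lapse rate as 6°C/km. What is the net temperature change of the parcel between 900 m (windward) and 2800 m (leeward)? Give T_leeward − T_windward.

-11.4°C

From 900 m to 1800 m (dry): cools by 9.8 × 0.9 = 8.82°C, giving 5.48°C.
From 1800 m to 3700 m (saturated): cools by 6 × 1.9 = 11.4°C, giving -5.92°C.
From 3700 m to 2800 m (dry descent): warms by 9.8 × 0.9 = 8.82°C, giving 2.9°C.
Net change vs windward start: 2.9 − 14.3 = -11.4°C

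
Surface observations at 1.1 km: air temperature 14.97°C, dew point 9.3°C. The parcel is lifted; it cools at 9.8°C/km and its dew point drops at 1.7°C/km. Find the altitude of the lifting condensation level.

T and T_d converge at 9.8 − 1.7 = 8.1°C per km
Height above start = (14.97 − 9.3) / 8.1 = 0.7 km
LCL altitude = 1100 m + 700 m = 1800 m

1.8 km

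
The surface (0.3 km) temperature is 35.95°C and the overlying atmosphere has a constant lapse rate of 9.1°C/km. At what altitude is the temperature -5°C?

4.8 km

Height above start = (35.95 − (-5)) / 9.1 = 4.5 km
Altitude = 300 m + 4500 m = 4800 m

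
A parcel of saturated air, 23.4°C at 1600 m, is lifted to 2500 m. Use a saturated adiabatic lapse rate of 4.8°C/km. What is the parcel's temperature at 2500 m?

19.08°C

From 1600 m to 2500 m (saturated adiabatic): cools by 4.8 × 0.9 = 4.32°C, giving 19.08°C.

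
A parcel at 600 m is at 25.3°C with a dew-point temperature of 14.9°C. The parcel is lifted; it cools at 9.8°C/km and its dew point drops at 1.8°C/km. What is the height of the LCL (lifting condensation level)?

T and T_d converge at 9.8 − 1.8 = 8°C per km
Height above start = (25.3 − 14.9) / 8 = 1.3 km
LCL altitude = 600 m + 1300 m = 1900 m

1900 m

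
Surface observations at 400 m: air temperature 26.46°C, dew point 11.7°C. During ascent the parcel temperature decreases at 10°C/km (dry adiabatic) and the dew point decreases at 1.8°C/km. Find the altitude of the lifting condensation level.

2200 m

T and T_d converge at 10 − 1.8 = 8.2°C per km
Height above start = (26.46 − 11.7) / 8.2 = 1.8 km
LCL altitude = 400 m + 1800 m = 2200 m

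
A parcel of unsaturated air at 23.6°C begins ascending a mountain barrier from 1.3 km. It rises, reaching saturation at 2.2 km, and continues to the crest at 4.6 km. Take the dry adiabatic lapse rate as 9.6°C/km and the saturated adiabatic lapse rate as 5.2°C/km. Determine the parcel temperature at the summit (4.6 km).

2.48°C

1300–2200 m, dry: Δz = 0.9 km ⇒ ΔT = -8.64°C; T = 14.96°C
2200–4600 m, saturated: Δz = 2.4 km ⇒ ΔT = -12.48°C; T = 2.48°C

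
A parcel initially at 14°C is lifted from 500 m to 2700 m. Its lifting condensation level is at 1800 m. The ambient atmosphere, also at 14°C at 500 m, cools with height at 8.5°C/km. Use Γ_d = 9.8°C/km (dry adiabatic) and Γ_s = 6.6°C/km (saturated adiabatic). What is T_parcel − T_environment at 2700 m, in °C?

Parcel:
  500–1800 m, dry: Δz = 1.3 km ⇒ ΔT = -12.74°C; T = 1.26°C
  1800–2700 m, saturated: Δz = 0.9 km ⇒ ΔT = -5.94°C; T = -4.68°C
Environment:
  500–2700 m, environment: Δz = 2.2 km ⇒ ΔT = -18.7°C; T = -4.7°C
T_parcel − T_env = -4.68 − (-4.7) = +0.02°C

+0.02°C (parcel warmer than environment)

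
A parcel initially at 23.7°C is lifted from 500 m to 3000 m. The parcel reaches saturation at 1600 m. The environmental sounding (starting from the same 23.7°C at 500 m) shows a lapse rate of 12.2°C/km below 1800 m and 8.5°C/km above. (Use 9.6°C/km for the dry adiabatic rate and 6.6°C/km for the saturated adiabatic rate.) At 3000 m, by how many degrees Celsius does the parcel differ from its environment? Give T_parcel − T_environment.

+6.26°C (parcel warmer than environment)

Parcel:
  500–1600 m, dry: Δz = 1.1 km ⇒ ΔT = -10.56°C; T = 13.14°C
  1600–3000 m, saturated: Δz = 1.4 km ⇒ ΔT = -9.24°C; T = 3.9°C
Environment:
  500–1800 m, environment, lower layer: Δz = 1.3 km ⇒ ΔT = -15.86°C; T = 7.84°C
  1800–3000 m, environment, upper layer: Δz = 1.2 km ⇒ ΔT = -10.2°C; T = -2.36°C
T_parcel − T_env = 3.9 − (-2.36) = +6.26°C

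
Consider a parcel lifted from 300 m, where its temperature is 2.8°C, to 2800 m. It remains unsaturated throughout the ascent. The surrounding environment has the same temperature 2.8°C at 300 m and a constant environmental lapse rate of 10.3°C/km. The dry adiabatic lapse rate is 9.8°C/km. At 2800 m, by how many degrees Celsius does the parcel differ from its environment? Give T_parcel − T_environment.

+1.25°C (parcel warmer than environment)

Parcel:
  300–2800 m, dry: Δz = 2.5 km ⇒ ΔT = -24.5°C; T = -21.7°C
Environment:
  300–2800 m, environment: Δz = 2.5 km ⇒ ΔT = -25.75°C; T = -22.95°C
T_parcel − T_env = -21.7 − (-22.95) = +1.25°C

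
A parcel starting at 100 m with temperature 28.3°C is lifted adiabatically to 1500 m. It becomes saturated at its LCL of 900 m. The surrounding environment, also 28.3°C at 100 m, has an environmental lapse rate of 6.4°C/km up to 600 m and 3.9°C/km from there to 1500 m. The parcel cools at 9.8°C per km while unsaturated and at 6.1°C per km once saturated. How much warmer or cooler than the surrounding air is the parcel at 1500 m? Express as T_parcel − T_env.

-4.79°C (parcel cooler than environment)

Parcel:
  100 → 900 m (dry, 9.8°C/km): ΔT = -9.8 × 0.8 = -7.84°C → T = 20.46°C
  900 → 1500 m (saturated, 6.1°C/km): ΔT = -6.1 × 0.6 = -3.66°C → T = 16.8°C
Environment:
  100 → 600 m (environment, lower layer, 6.4°C/km): ΔT = -6.4 × 0.5 = -3.2°C → T = 25.1°C
  600 → 1500 m (environment, upper layer, 3.9°C/km): ΔT = -3.9 × 0.9 = -3.51°C → T = 21.59°C
T_parcel − T_env = 16.8 − 21.59 = -4.79°C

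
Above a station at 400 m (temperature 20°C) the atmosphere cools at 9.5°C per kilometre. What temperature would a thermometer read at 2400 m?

1°C

400–2400 m, environmental: Δz = 2 km ⇒ ΔT = -19°C; T = 1°C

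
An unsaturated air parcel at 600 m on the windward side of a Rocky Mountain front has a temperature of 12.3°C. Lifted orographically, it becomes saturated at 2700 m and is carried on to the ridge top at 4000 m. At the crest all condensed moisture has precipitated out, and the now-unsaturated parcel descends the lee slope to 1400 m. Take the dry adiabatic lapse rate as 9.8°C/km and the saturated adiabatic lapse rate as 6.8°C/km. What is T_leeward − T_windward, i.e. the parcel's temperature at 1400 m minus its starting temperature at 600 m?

-3.94°C

600–2700 m, dry: Δz = 2.1 km ⇒ ΔT = -20.58°C; T = -8.28°C
2700–4000 m, saturated: Δz = 1.3 km ⇒ ΔT = -8.84°C; T = -17.12°C
4000–1400 m, dry descent: Δz = 2.6 km ⇒ ΔT = +25.48°C; T = 8.36°C
Net change vs windward start: 8.36 − 12.3 = -3.94°C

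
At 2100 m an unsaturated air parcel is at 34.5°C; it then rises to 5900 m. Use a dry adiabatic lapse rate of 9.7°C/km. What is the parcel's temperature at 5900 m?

2100 → 5900 m (dry adiabatic, 9.7°C/km): ΔT = -9.7 × 3.8 = -36.86°C → T = -2.36°C

-2.36°C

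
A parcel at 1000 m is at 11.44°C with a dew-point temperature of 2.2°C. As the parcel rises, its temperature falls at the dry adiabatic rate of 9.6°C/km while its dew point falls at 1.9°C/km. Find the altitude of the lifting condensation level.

2200 m

T and T_d converge at 9.6 − 1.9 = 7.7°C per km
Height above start = (11.44 − 2.2) / 7.7 = 1.2 km
LCL altitude = 1000 m + 1200 m = 2200 m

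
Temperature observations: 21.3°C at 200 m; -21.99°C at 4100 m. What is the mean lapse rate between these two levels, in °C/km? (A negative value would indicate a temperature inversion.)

11.1°C/km

Γ = −ΔT/Δz = (21.3 − (-21.99)) / (4100 − 200) m
  = 43.29°C / 3.9 km = 11.1°C/km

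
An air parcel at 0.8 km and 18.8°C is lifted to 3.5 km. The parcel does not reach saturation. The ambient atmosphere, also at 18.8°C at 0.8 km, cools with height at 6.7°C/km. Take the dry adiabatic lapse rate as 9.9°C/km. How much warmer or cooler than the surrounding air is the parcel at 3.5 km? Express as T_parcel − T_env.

-8.64°C (parcel cooler than environment)

Parcel:
  From 800 m to 3500 m (dry): cools by 9.9 × 2.7 = 26.73°C, giving -7.93°C.
Environment:
  From 800 m to 3500 m (environment): cools by 6.7 × 2.7 = 18.09°C, giving 0.71°C.
T_parcel − T_env = -7.93 − 0.71 = -8.64°C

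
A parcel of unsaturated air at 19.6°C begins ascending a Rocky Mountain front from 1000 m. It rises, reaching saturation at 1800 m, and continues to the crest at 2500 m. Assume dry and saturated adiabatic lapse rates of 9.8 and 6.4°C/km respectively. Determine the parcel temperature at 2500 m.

Dry to 1800 m: -9.8 × 0.8 km = -7.84°C, so T = 11.76°C.
Saturated to 2500 m: -6.4 × 0.7 km = -4.48°C, so T = 7.28°C.

7.28°C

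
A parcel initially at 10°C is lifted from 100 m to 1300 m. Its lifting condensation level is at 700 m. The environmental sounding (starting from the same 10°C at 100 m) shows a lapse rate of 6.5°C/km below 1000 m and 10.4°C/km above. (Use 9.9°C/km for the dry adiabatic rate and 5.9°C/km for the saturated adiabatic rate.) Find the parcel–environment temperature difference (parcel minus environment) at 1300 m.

-0.51°C (parcel cooler than environment)

Parcel:
  From 100 m to 700 m (dry): cools by 9.9 × 0.6 = 5.94°C, giving 4.06°C.
  From 700 m to 1300 m (saturated): cools by 5.9 × 0.6 = 3.54°C, giving 0.52°C.
Environment:
  From 100 m to 1000 m (environment, lower layer): cools by 6.5 × 0.9 = 5.85°C, giving 4.15°C.
  From 1000 m to 1300 m (environment, upper layer): cools by 10.4 × 0.3 = 3.12°C, giving 1.03°C.
T_parcel − T_env = 0.52 − 1.03 = -0.51°C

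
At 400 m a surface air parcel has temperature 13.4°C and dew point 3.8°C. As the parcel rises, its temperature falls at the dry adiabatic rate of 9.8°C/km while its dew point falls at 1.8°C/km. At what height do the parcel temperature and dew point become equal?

1600 m

T and T_d converge at 9.8 − 1.8 = 8°C per km
Height above start = (13.4 − 3.8) / 8 = 1.2 km
LCL altitude = 400 m + 1200 m = 1600 m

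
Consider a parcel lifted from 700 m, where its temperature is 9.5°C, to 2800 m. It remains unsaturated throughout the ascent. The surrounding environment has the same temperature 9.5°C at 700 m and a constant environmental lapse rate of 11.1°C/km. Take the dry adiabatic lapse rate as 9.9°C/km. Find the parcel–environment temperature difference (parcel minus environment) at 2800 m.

Parcel:
  From 700 m to 2800 m (dry): cools by 9.9 × 2.1 = 20.79°C, giving -11.29°C.
Environment:
  From 700 m to 2800 m (environment): cools by 11.1 × 2.1 = 23.31°C, giving -13.81°C.
T_parcel − T_env = -11.29 − (-13.81) = +2.52°C

+2.52°C (parcel warmer than environment)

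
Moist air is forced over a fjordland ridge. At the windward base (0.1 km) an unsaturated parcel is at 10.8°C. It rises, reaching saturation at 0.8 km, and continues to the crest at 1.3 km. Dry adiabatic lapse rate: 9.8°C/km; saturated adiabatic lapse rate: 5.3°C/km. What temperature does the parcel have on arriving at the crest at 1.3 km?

Dry to 800 m: -9.8 × 0.7 km = -6.86°C, so T = 3.94°C.
Saturated to 1300 m: -5.3 × 0.5 km = -2.65°C, so T = 1.29°C.

1.29°C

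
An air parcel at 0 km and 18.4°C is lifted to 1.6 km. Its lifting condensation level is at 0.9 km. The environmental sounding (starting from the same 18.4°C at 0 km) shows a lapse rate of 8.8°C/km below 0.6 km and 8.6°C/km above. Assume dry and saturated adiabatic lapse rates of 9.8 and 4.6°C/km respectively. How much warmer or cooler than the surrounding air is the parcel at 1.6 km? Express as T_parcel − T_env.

Parcel:
  From 0 m to 900 m (dry): cools by 9.8 × 0.9 = 8.82°C, giving 9.58°C.
  From 900 m to 1600 m (saturated): cools by 4.6 × 0.7 = 3.22°C, giving 6.36°C.
Environment:
  From 0 m to 600 m (environment, lower layer): cools by 8.8 × 0.6 = 5.28°C, giving 13.12°C.
  From 600 m to 1600 m (environment, upper layer): cools by 8.6 × 1 = 8.6°C, giving 4.52°C.
T_parcel − T_env = 6.36 − 4.52 = +1.84°C

+1.84°C (parcel warmer than environment)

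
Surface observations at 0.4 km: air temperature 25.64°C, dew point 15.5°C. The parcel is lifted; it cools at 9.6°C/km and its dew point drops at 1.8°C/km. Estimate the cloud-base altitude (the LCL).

1.7 km

T and T_d converge at 9.6 − 1.8 = 7.8°C per km
Height above start = (25.64 − 15.5) / 7.8 = 1.3 km
LCL altitude = 400 m + 1300 m = 1700 m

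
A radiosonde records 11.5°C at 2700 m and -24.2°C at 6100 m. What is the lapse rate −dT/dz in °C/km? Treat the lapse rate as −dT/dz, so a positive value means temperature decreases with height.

Γ = −ΔT/Δz = (11.5 − (-24.2)) / (6100 − 2700) m
  = 35.7°C / 3.4 km = 10.5°C/km

10.5°C/km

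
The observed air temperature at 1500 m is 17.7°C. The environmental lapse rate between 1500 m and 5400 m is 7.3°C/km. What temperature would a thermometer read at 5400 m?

-10.77°C

Environmental to 5400 m: -7.3 × 3.9 km = -28.47°C, so T = -10.77°C.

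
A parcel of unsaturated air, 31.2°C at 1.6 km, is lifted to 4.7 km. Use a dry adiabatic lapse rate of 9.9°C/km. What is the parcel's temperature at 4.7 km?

1600–4700 m, dry adiabatic: Δz = 3.1 km ⇒ ΔT = -30.69°C; T = 0.51°C

0.51°C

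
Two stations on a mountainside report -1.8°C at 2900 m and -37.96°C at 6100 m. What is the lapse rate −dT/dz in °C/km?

11.3°C/km

Γ = −ΔT/Δz = (-1.8 − (-37.96)) / (6100 − 2900) m
  = 36.16°C / 3.2 km = 11.3°C/km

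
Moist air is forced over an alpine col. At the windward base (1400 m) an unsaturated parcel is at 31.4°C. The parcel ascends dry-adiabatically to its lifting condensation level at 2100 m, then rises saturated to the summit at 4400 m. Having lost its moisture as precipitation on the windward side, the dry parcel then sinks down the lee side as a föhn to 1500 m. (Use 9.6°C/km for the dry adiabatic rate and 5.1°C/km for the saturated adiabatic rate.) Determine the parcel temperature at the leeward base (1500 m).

1400–2100 m, dry: Δz = 0.7 km ⇒ ΔT = -6.72°C; T = 24.68°C
2100–4400 m, saturated: Δz = 2.3 km ⇒ ΔT = -11.73°C; T = 12.95°C
4400–1500 m, dry descent: Δz = 2.9 km ⇒ ΔT = +27.84°C; T = 40.79°C

40.79°C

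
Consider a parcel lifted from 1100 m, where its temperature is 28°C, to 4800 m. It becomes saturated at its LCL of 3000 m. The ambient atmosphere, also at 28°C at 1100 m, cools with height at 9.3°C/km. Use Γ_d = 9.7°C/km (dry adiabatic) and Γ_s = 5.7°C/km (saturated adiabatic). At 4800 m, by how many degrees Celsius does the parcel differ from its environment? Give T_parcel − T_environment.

+5.72°C (parcel warmer than environment)

Parcel:
  From 1100 m to 3000 m (dry): cools by 9.7 × 1.9 = 18.43°C, giving 9.57°C.
  From 3000 m to 4800 m (saturated): cools by 5.7 × 1.8 = 10.26°C, giving -0.69°C.
Environment:
  From 1100 m to 4800 m (environment): cools by 9.3 × 3.7 = 34.41°C, giving -6.41°C.
T_parcel − T_env = -0.69 − (-6.41) = +5.72°C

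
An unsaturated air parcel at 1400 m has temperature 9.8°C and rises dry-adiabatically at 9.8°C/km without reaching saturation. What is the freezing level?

Height above start = (9.8 − 0) / 9.8 = 1 km
Altitude = 1400 m + 1000 m = 2400 m

2400 m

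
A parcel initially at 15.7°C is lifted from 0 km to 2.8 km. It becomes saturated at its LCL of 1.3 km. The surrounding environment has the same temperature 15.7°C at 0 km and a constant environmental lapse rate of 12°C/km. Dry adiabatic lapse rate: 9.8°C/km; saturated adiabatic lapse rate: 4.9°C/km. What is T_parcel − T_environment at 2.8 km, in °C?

+13.51°C (parcel warmer than environment)

Parcel:
  0–1300 m, dry: Δz = 1.3 km ⇒ ΔT = -12.74°C; T = 2.96°C
  1300–2800 m, saturated: Δz = 1.5 km ⇒ ΔT = -7.35°C; T = -4.39°C
Environment:
  0–2800 m, environment: Δz = 2.8 km ⇒ ΔT = -33.6°C; T = -17.9°C
T_parcel − T_env = -4.39 − (-17.9) = +13.51°C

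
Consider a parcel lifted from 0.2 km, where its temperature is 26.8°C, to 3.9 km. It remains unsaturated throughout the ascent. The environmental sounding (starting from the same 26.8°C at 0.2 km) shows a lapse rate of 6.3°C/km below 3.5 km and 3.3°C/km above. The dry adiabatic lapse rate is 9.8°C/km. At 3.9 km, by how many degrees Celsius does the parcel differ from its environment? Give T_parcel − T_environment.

-14.15°C (parcel cooler than environment)

Parcel:
  200–3900 m, dry: Δz = 3.7 km ⇒ ΔT = -36.26°C; T = -9.46°C
Environment:
  200–3500 m, environment, lower layer: Δz = 3.3 km ⇒ ΔT = -20.79°C; T = 6.01°C
  3500–3900 m, environment, upper layer: Δz = 0.4 km ⇒ ΔT = -1.32°C; T = 4.69°C
T_parcel − T_env = -9.46 − 4.69 = -14.15°C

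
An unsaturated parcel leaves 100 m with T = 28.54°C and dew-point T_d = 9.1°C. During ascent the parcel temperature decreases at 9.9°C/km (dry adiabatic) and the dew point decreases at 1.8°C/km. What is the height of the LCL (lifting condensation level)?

2500 m

T and T_d converge at 9.9 − 1.8 = 8.1°C per km
Height above start = (28.54 − 9.1) / 8.1 = 2.4 km
LCL altitude = 100 m + 2400 m = 2500 m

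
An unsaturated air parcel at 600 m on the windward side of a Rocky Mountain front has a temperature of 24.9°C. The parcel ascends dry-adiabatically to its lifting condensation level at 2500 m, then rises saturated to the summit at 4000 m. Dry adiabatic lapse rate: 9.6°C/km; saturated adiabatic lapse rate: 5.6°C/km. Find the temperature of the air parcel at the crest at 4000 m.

Dry to 2500 m: -9.6 × 1.9 km = -18.24°C, so T = 6.66°C.
Saturated to 4000 m: -5.6 × 1.5 km = -8.4°C, so T = -1.74°C.

-1.74°C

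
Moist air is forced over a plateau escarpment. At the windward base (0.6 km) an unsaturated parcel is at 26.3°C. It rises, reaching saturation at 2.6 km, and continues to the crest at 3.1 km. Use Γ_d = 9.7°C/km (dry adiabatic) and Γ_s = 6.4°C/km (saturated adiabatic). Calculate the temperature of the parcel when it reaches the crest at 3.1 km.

3.7°C

From 600 m to 2600 m (dry): cools by 9.7 × 2 = 19.4°C, giving 6.9°C.
From 2600 m to 3100 m (saturated): cools by 6.4 × 0.5 = 3.2°C, giving 3.7°C.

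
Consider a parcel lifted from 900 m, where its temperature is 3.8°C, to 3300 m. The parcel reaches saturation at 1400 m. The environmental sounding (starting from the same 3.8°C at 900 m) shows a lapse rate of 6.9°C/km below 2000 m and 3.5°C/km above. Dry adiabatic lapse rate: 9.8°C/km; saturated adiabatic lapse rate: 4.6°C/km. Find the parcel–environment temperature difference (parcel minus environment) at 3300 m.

Parcel:
  Dry to 1400 m: -9.8 × 0.5 km = -4.9°C, so T = -1.1°C.
  Saturated to 3300 m: -4.6 × 1.9 km = -8.74°C, so T = -9.84°C.
Environment:
  Environment, lower layer to 2000 m: -6.9 × 1.1 km = -7.59°C, so T = -3.79°C.
  Environment, upper layer to 3300 m: -3.5 × 1.3 km = -4.55°C, so T = -8.34°C.
T_parcel − T_env = -9.84 − (-8.34) = -1.5°C

-1.5°C (parcel cooler than environment)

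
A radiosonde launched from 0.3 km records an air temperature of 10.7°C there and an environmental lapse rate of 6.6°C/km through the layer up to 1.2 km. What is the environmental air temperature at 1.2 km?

4.76°C

300 → 1200 m (environmental, 6.6°C/km): ΔT = -6.6 × 0.9 = -5.94°C → T = 4.76°C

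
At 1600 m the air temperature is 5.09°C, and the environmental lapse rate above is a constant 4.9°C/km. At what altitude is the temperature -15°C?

Height above start = (5.09 − (-15)) / 4.9 = 4.1 km
Altitude = 1600 m + 4100 m = 5700 m

5700 m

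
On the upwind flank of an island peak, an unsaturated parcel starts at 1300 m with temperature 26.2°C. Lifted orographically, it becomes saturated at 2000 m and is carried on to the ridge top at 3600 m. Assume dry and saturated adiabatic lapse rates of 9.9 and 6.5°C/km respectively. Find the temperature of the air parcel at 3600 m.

1300 → 2000 m (dry, 9.9°C/km): ΔT = -9.9 × 0.7 = -6.93°C → T = 19.27°C
2000 → 3600 m (saturated, 6.5°C/km): ΔT = -6.5 × 1.6 = -10.4°C → T = 8.87°C

8.87°C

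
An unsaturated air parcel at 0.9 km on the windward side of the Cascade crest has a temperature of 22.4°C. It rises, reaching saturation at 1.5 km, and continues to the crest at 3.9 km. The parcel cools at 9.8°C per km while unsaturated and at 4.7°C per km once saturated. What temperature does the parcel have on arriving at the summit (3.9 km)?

5.24°C

Dry to 1500 m: -9.8 × 0.6 km = -5.88°C, so T = 16.52°C.
Saturated to 3900 m: -4.7 × 2.4 km = -11.28°C, so T = 5.24°C.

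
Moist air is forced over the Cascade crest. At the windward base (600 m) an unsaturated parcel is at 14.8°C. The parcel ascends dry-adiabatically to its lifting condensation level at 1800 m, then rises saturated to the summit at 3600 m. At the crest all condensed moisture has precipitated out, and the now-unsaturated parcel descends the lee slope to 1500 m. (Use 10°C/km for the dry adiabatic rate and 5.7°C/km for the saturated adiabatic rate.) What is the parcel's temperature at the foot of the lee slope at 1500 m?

Dry to 1800 m: -10 × 1.2 km = -12°C, so T = 2.8°C.
Saturated to 3600 m: -5.7 × 1.8 km = -10.26°C, so T = -7.46°C.
Dry descent to 1500 m: +10 × 2.1 km = +21°C, so T = 13.54°C.

13.54°C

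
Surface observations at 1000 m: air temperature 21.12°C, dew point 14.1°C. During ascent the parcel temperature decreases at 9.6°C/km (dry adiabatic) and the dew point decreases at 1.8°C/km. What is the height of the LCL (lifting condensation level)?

1900 m

T and T_d converge at 9.6 − 1.8 = 7.8°C per km
Height above start = (21.12 − 14.1) / 7.8 = 0.9 km
LCL altitude = 1000 m + 900 m = 1900 m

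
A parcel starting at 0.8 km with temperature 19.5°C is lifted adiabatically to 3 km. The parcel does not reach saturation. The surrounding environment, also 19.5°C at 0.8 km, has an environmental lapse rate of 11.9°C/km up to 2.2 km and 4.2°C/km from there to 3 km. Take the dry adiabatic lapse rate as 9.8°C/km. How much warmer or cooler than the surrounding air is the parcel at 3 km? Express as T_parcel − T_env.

-1.54°C (parcel cooler than environment)

Parcel:
  From 800 m to 3000 m (dry): cools by 9.8 × 2.2 = 21.56°C, giving -2.06°C.
Environment:
  From 800 m to 2200 m (environment, lower layer): cools by 11.9 × 1.4 = 16.66°C, giving 2.84°C.
  From 2200 m to 3000 m (environment, upper layer): cools by 4.2 × 0.8 = 3.36°C, giving -0.52°C.
T_parcel − T_env = -2.06 − (-0.52) = -1.54°C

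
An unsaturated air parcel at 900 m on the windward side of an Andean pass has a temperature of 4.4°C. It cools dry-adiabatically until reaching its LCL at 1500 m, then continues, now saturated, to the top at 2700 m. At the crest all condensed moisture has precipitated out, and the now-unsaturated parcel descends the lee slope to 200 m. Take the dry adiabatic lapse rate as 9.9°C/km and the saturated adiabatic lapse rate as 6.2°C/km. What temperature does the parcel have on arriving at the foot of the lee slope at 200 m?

15.77°C

Dry to 1500 m: -9.9 × 0.6 km = -5.94°C, so T = -1.54°C.
Saturated to 2700 m: -6.2 × 1.2 km = -7.44°C, so T = -8.98°C.
Dry descent to 200 m: +9.9 × 2.5 km = +24.75°C, so T = 15.77°C.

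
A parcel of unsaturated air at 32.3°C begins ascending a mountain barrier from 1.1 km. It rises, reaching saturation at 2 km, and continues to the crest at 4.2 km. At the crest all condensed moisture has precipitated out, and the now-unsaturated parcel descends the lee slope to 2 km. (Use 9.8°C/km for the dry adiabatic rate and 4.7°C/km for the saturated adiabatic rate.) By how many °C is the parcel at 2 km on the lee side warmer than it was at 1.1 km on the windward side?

+2.4°C

1100 → 2000 m (dry, 9.8°C/km): ΔT = -9.8 × 0.9 = -8.82°C → T = 23.48°C
2000 → 4200 m (saturated, 4.7°C/km): ΔT = -4.7 × 2.2 = -10.34°C → T = 13.14°C
4200 → 2000 m (dry descent, 9.8°C/km): ΔT = +9.8 × 2.2 = +21.56°C → T = 34.7°C
Net change vs windward start: 34.7 − 32.3 = +2.4°C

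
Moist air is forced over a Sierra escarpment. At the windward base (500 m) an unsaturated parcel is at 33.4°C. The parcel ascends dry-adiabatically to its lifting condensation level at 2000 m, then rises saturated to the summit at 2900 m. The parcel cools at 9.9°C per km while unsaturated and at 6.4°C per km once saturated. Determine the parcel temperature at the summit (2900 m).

12.79°C

Dry to 2000 m: -9.9 × 1.5 km = -14.85°C, so T = 18.55°C.
Saturated to 2900 m: -6.4 × 0.9 km = -5.76°C, so T = 12.79°C.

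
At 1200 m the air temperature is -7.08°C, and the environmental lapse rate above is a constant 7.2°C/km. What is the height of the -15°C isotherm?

2300 m

Height above start = (-7.08 − (-15)) / 7.2 = 1.1 km
Altitude = 1200 m + 1100 m = 2300 m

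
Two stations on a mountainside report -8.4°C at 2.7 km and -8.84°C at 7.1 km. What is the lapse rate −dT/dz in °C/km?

0.1°C/km

Γ = −ΔT/Δz = (-8.4 − (-8.84)) / (7100 − 2700) m
  = 0.44°C / 4.4 km = 0.1°C/km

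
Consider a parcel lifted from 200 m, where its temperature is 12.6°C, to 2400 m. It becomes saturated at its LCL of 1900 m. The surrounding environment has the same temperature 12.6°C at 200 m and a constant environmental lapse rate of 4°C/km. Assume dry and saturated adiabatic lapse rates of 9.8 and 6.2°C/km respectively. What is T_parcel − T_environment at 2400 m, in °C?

-10.96°C (parcel cooler than environment)

Parcel:
  200–1900 m, dry: Δz = 1.7 km ⇒ ΔT = -16.66°C; T = -4.06°C
  1900–2400 m, saturated: Δz = 0.5 km ⇒ ΔT = -3.1°C; T = -7.16°C
Environment:
  200–2400 m, environment: Δz = 2.2 km ⇒ ΔT = -8.8°C; T = 3.8°C
T_parcel − T_env = -7.16 − 3.8 = -10.96°C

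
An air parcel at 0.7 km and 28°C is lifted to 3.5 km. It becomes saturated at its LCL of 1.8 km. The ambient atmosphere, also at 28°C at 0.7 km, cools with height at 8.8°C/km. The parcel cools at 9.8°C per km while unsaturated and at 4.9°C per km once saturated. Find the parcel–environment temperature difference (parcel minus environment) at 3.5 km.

Parcel:
  700 → 1800 m (dry, 9.8°C/km): ΔT = -9.8 × 1.1 = -10.78°C → T = 17.22°C
  1800 → 3500 m (saturated, 4.9°C/km): ΔT = -4.9 × 1.7 = -8.33°C → T = 8.89°C
Environment:
  700 → 3500 m (environment, 8.8°C/km): ΔT = -8.8 × 2.8 = -24.64°C → T = 3.36°C
T_parcel − T_env = 8.89 − 3.36 = +5.53°C

+5.53°C (parcel warmer than environment)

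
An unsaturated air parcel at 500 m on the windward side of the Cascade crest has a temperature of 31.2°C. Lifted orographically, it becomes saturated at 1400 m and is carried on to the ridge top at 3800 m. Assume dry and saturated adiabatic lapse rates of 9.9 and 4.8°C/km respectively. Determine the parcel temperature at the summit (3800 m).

Dry to 1400 m: -9.9 × 0.9 km = -8.91°C, so T = 22.29°C.
Saturated to 3800 m: -4.8 × 2.4 km = -11.52°C, so T = 10.77°C.

10.77°C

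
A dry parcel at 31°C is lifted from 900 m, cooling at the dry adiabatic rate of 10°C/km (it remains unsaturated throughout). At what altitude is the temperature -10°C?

5000 m

Height above start = (31 − (-10)) / 10 = 4.1 km
Altitude = 900 m + 4100 m = 5000 m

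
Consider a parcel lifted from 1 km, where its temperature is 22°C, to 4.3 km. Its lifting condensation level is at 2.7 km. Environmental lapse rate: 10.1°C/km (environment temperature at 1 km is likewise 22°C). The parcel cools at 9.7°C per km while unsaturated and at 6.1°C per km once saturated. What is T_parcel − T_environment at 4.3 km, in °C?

+7.08°C (parcel warmer than environment)

Parcel:
  Dry to 2700 m: -9.7 × 1.7 km = -16.49°C, so T = 5.51°C.
  Saturated to 4300 m: -6.1 × 1.6 km = -9.76°C, so T = -4.25°C.
Environment:
  Environment to 4300 m: -10.1 × 3.3 km = -33.33°C, so T = -11.33°C.
T_parcel − T_env = -4.25 − (-11.33) = +7.08°C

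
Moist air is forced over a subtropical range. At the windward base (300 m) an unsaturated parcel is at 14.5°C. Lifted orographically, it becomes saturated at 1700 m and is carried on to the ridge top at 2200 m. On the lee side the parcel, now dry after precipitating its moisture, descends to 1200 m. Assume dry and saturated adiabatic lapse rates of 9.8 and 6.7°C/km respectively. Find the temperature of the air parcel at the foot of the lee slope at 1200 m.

7.23°C

Dry to 1700 m: -9.8 × 1.4 km = -13.72°C, so T = 0.78°C.
Saturated to 2200 m: -6.7 × 0.5 km = -3.35°C, so T = -2.57°C.
Dry descent to 1200 m: +9.8 × 1 km = +9.8°C, so T = 7.23°C.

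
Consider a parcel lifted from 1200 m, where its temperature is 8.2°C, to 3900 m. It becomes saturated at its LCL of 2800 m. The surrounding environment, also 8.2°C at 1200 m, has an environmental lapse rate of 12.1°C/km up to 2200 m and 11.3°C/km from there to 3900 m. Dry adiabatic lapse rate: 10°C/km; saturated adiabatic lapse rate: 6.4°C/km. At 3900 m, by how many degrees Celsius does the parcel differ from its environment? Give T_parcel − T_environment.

+8.27°C (parcel warmer than environment)

Parcel:
  Dry to 2800 m: -10 × 1.6 km = -16°C, so T = -7.8°C.
  Saturated to 3900 m: -6.4 × 1.1 km = -7.04°C, so T = -14.84°C.
Environment:
  Environment, lower layer to 2200 m: -12.1 × 1 km = -12.1°C, so T = -3.9°C.
  Environment, upper layer to 3900 m: -11.3 × 1.7 km = -19.21°C, so T = -23.11°C.
T_parcel − T_env = -14.84 − (-23.11) = +8.27°C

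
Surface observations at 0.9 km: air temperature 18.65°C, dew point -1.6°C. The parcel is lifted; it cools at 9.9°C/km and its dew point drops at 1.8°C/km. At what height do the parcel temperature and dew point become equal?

3.4 km

T and T_d converge at 9.9 − 1.8 = 8.1°C per km
Height above start = (18.65 − (-1.6)) / 8.1 = 2.5 km
LCL altitude = 900 m + 2500 m = 3400 m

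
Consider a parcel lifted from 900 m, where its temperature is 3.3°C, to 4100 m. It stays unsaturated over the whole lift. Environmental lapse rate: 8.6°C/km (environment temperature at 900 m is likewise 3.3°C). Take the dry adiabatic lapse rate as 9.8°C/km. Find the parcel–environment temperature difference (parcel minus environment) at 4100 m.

-3.84°C (parcel cooler than environment)

Parcel:
  900 → 4100 m (dry, 9.8°C/km): ΔT = -9.8 × 3.2 = -31.36°C → T = -28.06°C
Environment:
  900 → 4100 m (environment, 8.6°C/km): ΔT = -8.6 × 3.2 = -27.52°C → T = -24.22°C
T_parcel − T_env = -28.06 − (-24.22) = -3.84°C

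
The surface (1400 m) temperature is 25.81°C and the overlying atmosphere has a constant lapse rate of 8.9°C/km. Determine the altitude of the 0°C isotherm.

4300 m

Height above start = (25.81 − 0) / 8.9 = 2.9 km
Altitude = 1400 m + 2900 m = 4300 m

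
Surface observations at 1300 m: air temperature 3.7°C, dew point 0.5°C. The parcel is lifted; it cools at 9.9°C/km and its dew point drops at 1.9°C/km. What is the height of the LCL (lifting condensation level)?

1700 m

T and T_d converge at 9.9 − 1.9 = 8°C per km
Height above start = (3.7 − 0.5) / 8 = 0.4 km
LCL altitude = 1300 m + 400 m = 1700 m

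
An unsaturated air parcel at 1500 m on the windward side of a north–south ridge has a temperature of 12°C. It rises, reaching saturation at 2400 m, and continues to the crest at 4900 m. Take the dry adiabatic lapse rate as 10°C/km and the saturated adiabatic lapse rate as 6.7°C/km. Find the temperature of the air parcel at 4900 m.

-13.75°C

Dry to 2400 m: -10 × 0.9 km = -9°C, so T = 3°C.
Saturated to 4900 m: -6.7 × 2.5 km = -16.75°C, so T = -13.75°C.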